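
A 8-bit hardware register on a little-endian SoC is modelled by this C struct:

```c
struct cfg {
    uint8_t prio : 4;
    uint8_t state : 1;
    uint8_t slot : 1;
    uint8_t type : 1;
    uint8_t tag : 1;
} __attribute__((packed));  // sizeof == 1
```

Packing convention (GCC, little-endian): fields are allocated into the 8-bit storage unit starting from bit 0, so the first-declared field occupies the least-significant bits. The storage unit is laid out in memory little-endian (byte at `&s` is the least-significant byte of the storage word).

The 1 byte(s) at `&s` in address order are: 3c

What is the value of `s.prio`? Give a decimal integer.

12

[0]=0x3c (little-endian) → word 0x3c
prio [0+:4] = (word>>0) & 0xf = 12  ←
state [4+:1] = (word>>4) & 0x1 = 1
slot [5+:1] = (word>>5) & 0x1 = 1
type [6+:1] = (word>>6) & 0x1 = 0
tag [7+:1] = (word>>7) & 0x1 = 0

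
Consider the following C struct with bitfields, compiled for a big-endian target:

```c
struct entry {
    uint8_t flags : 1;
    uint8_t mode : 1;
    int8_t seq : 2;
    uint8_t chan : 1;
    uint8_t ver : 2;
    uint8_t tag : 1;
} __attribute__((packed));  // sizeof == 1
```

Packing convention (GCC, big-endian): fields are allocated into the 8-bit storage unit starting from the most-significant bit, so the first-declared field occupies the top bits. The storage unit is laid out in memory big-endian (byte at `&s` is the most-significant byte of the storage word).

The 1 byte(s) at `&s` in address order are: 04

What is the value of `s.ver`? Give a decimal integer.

2

[0]=0x04 (big-endian) → word 0x04
flags [7+:1] = (word>>7) & 0x1 = 0
mode [6+:1] = (word>>6) & 0x1 = 0
seq [4+:2] = (word>>4) & 0x3 = 0
chan [3+:1] = (word>>3) & 0x1 = 0
ver [1+:2] = (word>>1) & 0x3 = 2  ←
tag [0+:1] = (word>>0) & 0x1 = 0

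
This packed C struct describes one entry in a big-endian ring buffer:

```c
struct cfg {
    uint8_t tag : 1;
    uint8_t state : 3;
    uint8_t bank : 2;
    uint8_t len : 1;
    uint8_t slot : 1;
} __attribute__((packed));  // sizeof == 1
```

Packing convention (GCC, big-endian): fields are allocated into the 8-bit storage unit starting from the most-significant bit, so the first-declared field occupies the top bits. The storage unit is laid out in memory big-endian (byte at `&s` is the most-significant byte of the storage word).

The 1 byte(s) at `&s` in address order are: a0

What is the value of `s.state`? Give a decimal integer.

2

[0]=0xa0 (big-endian) → word 0xa0
tag:1 @ bit 7 → (0xa0>>7)&0x1 = 0x1
state:3 @ bit 4 → (0xa0>>4)&0x7 = 0x2  ←
bank:2 @ bit 2 → (0xa0>>2)&0x3 = 0x0
len:1 @ bit 1 → (0xa0>>1)&0x1 = 0x0
slot:1 @ bit 0 → (0xa0>>0)&0x1 = 0x0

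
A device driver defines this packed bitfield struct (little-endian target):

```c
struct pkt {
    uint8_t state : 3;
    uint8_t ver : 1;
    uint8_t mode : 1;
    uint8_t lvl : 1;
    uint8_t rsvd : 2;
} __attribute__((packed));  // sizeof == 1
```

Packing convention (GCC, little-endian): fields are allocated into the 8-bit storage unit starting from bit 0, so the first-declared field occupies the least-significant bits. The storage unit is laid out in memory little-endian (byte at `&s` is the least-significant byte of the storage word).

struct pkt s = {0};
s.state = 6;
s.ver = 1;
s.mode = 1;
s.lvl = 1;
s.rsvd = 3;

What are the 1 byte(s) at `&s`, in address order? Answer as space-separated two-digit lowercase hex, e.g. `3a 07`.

[0+:3] state=6 & 0x7 = 0x6; word=0x06
[3+:1] ver=1 & 0x1 = 0x1; word=0x0e
[4+:1] mode=1 & 0x1 = 0x1; word=0x1e
[5+:1] lvl=1 & 0x1 = 0x1; word=0x3e
[6+:2] rsvd=3 & 0x3 = 0x3; word=0xfe
word = 0xfe → little-endian bytes:
  [0]=0xfe

fe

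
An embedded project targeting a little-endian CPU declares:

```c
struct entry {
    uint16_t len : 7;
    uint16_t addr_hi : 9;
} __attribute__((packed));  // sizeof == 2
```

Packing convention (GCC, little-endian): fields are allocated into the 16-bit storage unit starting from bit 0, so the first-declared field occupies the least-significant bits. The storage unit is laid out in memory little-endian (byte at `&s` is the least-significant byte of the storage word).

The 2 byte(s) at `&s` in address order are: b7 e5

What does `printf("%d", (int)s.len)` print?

[0]=0xb7 [1]=0xe5 (little-endian) → word 0xe5b7
len [0+:7] = (word>>0) & 0x7f = 55  ←
addr_hi [7+:9] = (word>>7) & 0x1ff = 459

55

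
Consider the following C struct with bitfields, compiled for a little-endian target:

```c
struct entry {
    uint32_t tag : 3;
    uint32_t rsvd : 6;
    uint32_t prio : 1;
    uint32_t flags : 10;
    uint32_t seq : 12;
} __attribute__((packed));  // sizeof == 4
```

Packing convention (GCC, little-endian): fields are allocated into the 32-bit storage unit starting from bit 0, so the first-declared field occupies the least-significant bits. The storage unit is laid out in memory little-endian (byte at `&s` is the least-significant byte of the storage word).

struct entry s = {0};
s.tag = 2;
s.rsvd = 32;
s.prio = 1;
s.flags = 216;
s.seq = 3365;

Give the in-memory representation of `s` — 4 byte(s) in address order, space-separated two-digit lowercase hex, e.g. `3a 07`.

02 63 53 d2

tag:3 = 2 → 0x2 << 0 → word 0x00000002
rsvd:6 = 32 → 0x20 << 3 → word 0x00000102
prio:1 = 1 → 0x1 << 9 → word 0x00000302
flags:10 = 216 → 0xd8 << 10 → word 0x00036302
seq:12 = 3365 → 0xd25 << 20 → word 0xd2536302
word = 0xd2536302 → little-endian bytes:
  [0]=0x02  [1]=0x63  [2]=0x53  [3]=0xd2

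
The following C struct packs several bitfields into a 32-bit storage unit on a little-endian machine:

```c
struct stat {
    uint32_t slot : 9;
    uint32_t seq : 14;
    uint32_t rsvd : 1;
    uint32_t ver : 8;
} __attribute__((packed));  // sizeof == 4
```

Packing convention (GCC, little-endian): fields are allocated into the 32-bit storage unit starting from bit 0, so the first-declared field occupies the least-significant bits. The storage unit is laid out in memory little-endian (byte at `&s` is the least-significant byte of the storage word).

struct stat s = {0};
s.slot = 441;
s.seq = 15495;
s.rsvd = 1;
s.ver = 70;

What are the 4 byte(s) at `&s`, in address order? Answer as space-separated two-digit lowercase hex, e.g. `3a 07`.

slot:9 = 441 → 0x1b9 << 0 → word 0x000001b9
seq:14 = 15495 → 0x3c87 << 9 → word 0x00790fb9
rsvd:1 = 1 → 0x1 << 23 → word 0x00f90fb9
ver:8 = 70 → 0x46 << 24 → word 0x46f90fb9
word = 0x46f90fb9 → little-endian bytes:
  [0]=0xb9  [1]=0x0f  [2]=0xf9  [3]=0x46

b9 0f f9 46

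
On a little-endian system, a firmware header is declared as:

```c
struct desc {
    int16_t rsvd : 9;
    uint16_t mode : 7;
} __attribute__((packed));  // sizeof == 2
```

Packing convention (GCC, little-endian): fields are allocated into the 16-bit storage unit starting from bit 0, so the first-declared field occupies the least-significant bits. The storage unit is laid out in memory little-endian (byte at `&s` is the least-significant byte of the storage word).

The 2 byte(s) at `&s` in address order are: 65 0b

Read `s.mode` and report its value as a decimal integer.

5

[0]=0x65 [1]=0x0b (little-endian) → word 0x0b65
rsvd [0+:9] = (word>>0) & 0x1ff = 357
mode [9+:7] = (word>>9) & 0x7f = 5  ←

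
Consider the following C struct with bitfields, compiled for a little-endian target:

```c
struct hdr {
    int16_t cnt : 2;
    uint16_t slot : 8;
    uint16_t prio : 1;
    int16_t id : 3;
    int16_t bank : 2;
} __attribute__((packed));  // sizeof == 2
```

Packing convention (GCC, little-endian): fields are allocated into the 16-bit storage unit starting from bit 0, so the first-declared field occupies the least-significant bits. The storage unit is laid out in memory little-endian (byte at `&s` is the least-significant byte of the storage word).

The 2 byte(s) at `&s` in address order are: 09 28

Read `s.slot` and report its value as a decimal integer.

[0]=0x09 [1]=0x28 (little-endian) → word 0x2809
cnt:2 @ bit 0 → (0x2809>>0)&0x3 = 0x1
slot:8 @ bit 2 → (0x2809>>2)&0xff = 0x2  ←
prio:1 @ bit 10 → (0x2809>>10)&0x1 = 0x0
id:3 @ bit 11 → (0x2809>>11)&0x7 = 0x5
bank:2 @ bit 14 → (0x2809>>14)&0x3 = 0x0

2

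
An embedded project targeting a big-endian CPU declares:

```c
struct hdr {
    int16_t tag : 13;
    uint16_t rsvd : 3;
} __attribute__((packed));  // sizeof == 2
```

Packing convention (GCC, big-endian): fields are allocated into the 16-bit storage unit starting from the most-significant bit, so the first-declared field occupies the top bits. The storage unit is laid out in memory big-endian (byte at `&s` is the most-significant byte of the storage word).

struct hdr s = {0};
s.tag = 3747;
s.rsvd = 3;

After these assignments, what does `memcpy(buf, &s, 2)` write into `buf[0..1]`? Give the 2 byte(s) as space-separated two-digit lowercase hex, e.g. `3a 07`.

75 1b

tag (13b) val=3747 bits=0xea3 at bit 3: 0x7518
rsvd (3b) val=3 bits=0x3 at bit 0: 0x751b
word = 0x751b → big-endian bytes:
  [0]=0x75  [1]=0x1b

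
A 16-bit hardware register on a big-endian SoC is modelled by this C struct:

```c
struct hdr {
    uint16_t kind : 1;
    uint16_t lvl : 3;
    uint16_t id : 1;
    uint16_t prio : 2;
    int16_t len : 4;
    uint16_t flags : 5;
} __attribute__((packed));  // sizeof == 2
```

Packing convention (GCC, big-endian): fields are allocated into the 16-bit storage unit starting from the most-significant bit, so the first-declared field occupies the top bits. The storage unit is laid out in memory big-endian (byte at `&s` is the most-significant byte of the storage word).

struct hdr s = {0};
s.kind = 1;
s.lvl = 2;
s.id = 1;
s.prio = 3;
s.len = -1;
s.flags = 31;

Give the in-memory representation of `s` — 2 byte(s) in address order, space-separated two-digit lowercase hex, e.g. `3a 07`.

af ff

kind:1 = 1 → 0x1 << 15 → word 0x8000
lvl:3 = 2 → 0x2 << 12 → word 0xa000
id:1 = 1 → 0x1 << 11 → word 0xa800
prio:2 = 3 → 0x3 << 9 → word 0xae00
len:4 = -1 → 0xf << 5 → word 0xafe0
flags:5 = 31 → 0x1f << 0 → word 0xafff
word = 0xafff → big-endian bytes:
  [0]=0xaf  [1]=0xff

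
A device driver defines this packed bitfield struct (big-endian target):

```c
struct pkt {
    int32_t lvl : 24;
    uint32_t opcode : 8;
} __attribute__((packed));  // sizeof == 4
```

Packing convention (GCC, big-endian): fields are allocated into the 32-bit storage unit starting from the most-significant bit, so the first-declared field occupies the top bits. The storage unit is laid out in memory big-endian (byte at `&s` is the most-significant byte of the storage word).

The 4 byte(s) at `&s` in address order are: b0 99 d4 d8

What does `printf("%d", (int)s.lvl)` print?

-5203500

[0]=0xb0 [1]=0x99 [2]=0xd4 [3]=0xd8 (big-endian) → word 0xb099d4d8
lvl [8+:24] = (word>>8) & 0xffffff = 11573716  ←
opcode [0+:8] = (word>>0) & 0xff = 216
lvl signed 24b, MSB=1: 11573716 - 16777216 = -5203500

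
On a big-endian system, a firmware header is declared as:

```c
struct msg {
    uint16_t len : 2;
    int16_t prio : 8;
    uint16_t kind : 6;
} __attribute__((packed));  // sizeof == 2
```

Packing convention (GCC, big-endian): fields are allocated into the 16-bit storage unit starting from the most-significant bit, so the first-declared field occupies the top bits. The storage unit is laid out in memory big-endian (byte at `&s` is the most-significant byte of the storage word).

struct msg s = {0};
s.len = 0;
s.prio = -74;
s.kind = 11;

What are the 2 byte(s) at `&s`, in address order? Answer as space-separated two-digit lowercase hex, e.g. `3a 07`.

[14+:2] len=0 & 0x3 = 0x0; word=0x0000
[6+:8] prio=-74 & 0xff = 0xb6; word=0x2d80
[0+:6] kind=11 & 0x3f = 0xb; word=0x2d8b
word = 0x2d8b → big-endian bytes:
  [0]=0x2d  [1]=0x8b

2d 8b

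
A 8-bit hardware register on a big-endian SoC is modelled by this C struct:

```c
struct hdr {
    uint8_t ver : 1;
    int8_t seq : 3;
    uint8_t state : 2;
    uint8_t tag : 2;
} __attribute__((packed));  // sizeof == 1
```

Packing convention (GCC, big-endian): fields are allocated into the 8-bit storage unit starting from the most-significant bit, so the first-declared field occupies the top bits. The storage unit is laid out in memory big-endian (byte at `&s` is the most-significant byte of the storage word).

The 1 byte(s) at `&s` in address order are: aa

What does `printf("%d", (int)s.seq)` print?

[0]=0xaa (big-endian) → word 0xaa
ver:1 @ bit 7 → (0xaa>>7)&0x1 = 0x1
seq:3 @ bit 4 → (0xaa>>4)&0x7 = 0x2  ←
state:2 @ bit 2 → (0xaa>>2)&0x3 = 0x2
tag:2 @ bit 0 → (0xaa>>0)&0x3 = 0x2
seq signed 3b, MSB=0: value = 2

2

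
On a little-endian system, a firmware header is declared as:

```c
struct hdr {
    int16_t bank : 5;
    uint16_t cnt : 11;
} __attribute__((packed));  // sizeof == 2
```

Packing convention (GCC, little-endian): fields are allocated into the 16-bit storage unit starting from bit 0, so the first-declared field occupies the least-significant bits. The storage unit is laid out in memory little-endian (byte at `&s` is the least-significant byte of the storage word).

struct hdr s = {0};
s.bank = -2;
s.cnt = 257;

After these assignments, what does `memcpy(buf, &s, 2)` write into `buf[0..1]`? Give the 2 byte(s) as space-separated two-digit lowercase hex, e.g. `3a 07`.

3e 20

[0+:5] bank=-2 & 0x1f = 0x1e; word=0x001e
[5+:11] cnt=257 & 0x7ff = 0x101; word=0x203e
word = 0x203e → little-endian bytes:
  [0]=0x3e  [1]=0x20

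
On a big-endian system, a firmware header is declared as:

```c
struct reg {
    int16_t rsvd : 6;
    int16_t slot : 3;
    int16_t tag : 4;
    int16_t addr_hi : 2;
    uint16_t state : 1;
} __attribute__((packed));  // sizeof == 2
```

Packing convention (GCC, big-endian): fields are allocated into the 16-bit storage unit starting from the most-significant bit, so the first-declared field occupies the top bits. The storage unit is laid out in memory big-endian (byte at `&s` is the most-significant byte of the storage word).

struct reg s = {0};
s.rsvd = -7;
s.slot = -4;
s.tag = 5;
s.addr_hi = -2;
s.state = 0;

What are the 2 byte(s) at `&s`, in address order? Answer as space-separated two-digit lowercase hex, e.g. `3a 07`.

e6 2c

rsvd (6b) val=-7 bits=0x39 at bit 10: 0xe400
slot (3b) val=-4 bits=0x4 at bit 7: 0xe600
tag (4b) val=5 bits=0x5 at bit 3: 0xe628
addr_hi (2b) val=-2 bits=0x2 at bit 1: 0xe62c
state (1b) val=0 bits=0x0 at bit 0: 0xe62c
word = 0xe62c → big-endian bytes:
  [0]=0xe6  [1]=0x2c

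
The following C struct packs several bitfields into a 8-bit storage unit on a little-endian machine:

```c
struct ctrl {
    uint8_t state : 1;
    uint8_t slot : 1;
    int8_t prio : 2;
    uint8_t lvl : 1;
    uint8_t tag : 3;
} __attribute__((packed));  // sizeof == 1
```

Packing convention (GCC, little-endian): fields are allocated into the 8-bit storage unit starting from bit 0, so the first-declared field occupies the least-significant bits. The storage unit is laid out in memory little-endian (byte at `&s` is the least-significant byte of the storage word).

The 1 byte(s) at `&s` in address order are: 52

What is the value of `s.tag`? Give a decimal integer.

[0]=0x52 (little-endian) → word 0x52
state:1 @ bit 0 → (0x52>>0)&0x1 = 0x0
slot:1 @ bit 1 → (0x52>>1)&0x1 = 0x1
prio:2 @ bit 2 → (0x52>>2)&0x3 = 0x0
lvl:1 @ bit 4 → (0x52>>4)&0x1 = 0x1
tag:3 @ bit 5 → (0x52>>5)&0x7 = 0x2  ←

2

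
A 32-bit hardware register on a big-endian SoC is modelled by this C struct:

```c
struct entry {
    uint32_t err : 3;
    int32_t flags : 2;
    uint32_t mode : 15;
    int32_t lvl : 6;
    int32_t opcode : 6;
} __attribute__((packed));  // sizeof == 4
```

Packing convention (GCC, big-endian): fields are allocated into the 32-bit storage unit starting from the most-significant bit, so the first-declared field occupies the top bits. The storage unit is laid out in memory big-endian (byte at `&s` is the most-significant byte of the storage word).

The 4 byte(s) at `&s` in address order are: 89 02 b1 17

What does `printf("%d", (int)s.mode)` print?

[0]=0x89 [1]=0x02 [2]=0xb1 [3]=0x17 (big-endian) → word 0x8902b117
err:3 @ bit 29 → (0x8902b117>>29)&0x7 = 0x4
flags:2 @ bit 27 → (0x8902b117>>27)&0x3 = 0x1
mode:15 @ bit 12 → (0x8902b117>>12)&0x7fff = 0x102b  ←
lvl:6 @ bit 6 → (0x8902b117>>6)&0x3f = 0x4
opcode:6 @ bit 0 → (0x8902b117>>0)&0x3f = 0x17

4139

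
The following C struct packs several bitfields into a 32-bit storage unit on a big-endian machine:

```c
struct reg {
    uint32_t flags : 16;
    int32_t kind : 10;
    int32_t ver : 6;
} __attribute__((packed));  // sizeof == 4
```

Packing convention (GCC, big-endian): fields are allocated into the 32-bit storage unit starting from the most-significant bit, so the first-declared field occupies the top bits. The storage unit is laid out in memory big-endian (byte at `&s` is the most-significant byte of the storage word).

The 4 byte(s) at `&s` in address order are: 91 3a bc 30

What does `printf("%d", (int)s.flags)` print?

[0]=0x91 [1]=0x3a [2]=0xbc [3]=0x30 (big-endian) → word 0x913abc30
flags [16+:16] = (word>>16) & 0xffff = 37178  ←
kind [6+:10] = (word>>6) & 0x3ff = 752
ver [0+:6] = (word>>0) & 0x3f = 48

37178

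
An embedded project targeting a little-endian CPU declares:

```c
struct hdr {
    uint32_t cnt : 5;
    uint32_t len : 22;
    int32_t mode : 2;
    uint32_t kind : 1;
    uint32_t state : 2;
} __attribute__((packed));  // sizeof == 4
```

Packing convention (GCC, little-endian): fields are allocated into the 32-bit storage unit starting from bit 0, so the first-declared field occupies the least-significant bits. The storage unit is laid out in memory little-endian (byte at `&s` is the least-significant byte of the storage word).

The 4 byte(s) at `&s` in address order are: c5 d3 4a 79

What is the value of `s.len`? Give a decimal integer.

677534

[0]=0xc5 [1]=0xd3 [2]=0x4a [3]=0x79 (little-endian) → word 0x794ad3c5
cnt [0+:5] = (word>>0) & 0x1f = 5
len [5+:22] = (word>>5) & 0x3fffff = 677534  ←
mode [27+:2] = (word>>27) & 0x3 = 3
kind [29+:1] = (word>>29) & 0x1 = 1
state [30+:2] = (word>>30) & 0x3 = 1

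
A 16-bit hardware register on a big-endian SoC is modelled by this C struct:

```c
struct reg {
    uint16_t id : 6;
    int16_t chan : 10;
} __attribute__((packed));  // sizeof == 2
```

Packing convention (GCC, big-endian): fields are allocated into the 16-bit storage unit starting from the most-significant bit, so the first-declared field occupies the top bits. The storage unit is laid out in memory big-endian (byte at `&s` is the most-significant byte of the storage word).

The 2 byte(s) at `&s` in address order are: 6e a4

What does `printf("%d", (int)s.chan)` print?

-348

[0]=0x6e [1]=0xa4 (big-endian) → word 0x6ea4
id:6 @ bit 10 → (0x6ea4>>10)&0x3f = 0x1b
chan:10 @ bit 0 → (0x6ea4>>0)&0x3ff = 0x2a4  ←
chan signed 10b, MSB=1: 676 - 1024 = -348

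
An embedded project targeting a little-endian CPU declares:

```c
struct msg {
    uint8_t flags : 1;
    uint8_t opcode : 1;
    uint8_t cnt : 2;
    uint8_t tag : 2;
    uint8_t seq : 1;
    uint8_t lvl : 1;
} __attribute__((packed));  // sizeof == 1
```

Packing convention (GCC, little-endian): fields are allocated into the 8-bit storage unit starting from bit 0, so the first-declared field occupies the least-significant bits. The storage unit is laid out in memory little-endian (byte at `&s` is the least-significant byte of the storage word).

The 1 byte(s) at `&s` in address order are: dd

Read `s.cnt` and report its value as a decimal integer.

[0]=0xdd (little-endian) → word 0xdd
flags:1 @ bit 0 → (0xdd>>0)&0x1 = 0x1
opcode:1 @ bit 1 → (0xdd>>1)&0x1 = 0x0
cnt:2 @ bit 2 → (0xdd>>2)&0x3 = 0x3  ←
tag:2 @ bit 4 → (0xdd>>4)&0x3 = 0x1
seq:1 @ bit 6 → (0xdd>>6)&0x1 = 0x1
lvl:1 @ bit 7 → (0xdd>>7)&0x1 = 0x1

3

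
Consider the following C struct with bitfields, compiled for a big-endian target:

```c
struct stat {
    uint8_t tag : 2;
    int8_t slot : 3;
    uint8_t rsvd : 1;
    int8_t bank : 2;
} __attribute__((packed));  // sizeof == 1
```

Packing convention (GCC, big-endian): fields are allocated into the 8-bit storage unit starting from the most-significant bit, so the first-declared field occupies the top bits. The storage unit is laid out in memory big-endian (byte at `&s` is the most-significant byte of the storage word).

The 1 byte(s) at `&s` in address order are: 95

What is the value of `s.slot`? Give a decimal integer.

[0]=0x95 (big-endian) → word 0x95
tag [6+:2] = (word>>6) & 0x3 = 2
slot [3+:3] = (word>>3) & 0x7 = 2  ←
rsvd [2+:1] = (word>>2) & 0x1 = 1
bank [0+:2] = (word>>0) & 0x3 = 1
slot signed 3b, MSB=0: value = 2

2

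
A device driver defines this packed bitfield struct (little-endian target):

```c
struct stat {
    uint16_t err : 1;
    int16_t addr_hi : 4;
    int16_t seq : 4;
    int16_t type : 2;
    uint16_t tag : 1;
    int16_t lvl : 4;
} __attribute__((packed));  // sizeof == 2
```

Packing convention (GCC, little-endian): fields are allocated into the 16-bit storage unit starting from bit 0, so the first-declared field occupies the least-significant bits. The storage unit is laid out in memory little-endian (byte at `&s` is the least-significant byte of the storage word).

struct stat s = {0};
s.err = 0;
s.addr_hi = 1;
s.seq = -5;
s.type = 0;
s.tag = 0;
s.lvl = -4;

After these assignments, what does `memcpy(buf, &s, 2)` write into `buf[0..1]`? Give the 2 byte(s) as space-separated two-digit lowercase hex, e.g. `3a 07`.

err:1 = 0 → 0x0 << 0 → word 0x0000
addr_hi:4 = 1 → 0x1 << 1 → word 0x0002
seq:4 = -5 → 0xb << 5 → word 0x0162
type:2 = 0 → 0x0 << 9 → word 0x0162
tag:1 = 0 → 0x0 << 11 → word 0x0162
lvl:4 = -4 → 0xc << 12 → word 0xc162
word = 0xc162 → little-endian bytes:
  [0]=0x62  [1]=0xc1

62 c1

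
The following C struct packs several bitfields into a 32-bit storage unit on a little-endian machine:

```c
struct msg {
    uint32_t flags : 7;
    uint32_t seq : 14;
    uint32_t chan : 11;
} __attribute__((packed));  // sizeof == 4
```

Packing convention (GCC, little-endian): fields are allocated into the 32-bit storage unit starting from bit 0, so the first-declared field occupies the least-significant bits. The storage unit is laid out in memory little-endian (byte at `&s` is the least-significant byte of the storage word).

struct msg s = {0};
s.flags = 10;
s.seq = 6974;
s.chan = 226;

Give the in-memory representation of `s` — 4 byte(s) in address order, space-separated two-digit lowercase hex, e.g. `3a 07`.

[0+:7] flags=10 & 0x7f = 0xa; word=0x0000000a
[7+:14] seq=6974 & 0x3fff = 0x1b3e; word=0x000d9f0a
[21+:11] chan=226 & 0x7ff = 0xe2; word=0x1c4d9f0a
word = 0x1c4d9f0a → little-endian bytes:
  [0]=0x0a  [1]=0x9f  [2]=0x4d  [3]=0x1c

0a 9f 4d 1c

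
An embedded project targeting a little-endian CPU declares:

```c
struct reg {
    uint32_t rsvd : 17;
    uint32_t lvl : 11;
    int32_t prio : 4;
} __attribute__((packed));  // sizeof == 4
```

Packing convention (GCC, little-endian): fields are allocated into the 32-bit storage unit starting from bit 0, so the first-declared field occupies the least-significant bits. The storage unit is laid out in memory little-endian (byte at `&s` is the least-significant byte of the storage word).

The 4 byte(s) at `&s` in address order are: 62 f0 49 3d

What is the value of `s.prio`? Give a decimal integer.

3

[0]=0x62 [1]=0xf0 [2]=0x49 [3]=0x3d (little-endian) → word 0x3d49f062
rsvd [0+:17] = (word>>0) & 0x1ffff = 127074
lvl [17+:11] = (word>>17) & 0x7ff = 1700
prio [28+:4] = (word>>28) & 0xf = 3  ←
prio signed 4b, MSB=0: value = 3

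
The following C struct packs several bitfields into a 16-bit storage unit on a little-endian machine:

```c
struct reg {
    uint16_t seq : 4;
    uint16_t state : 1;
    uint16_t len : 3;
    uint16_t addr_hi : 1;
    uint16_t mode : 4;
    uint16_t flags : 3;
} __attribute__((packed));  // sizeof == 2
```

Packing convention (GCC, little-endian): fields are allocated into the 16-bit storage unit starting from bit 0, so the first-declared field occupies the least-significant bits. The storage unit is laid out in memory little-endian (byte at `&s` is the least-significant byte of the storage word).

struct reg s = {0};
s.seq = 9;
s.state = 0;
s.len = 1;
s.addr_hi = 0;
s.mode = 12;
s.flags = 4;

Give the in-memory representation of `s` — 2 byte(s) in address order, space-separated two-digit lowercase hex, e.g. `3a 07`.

29 98

[0+:4] seq=9 & 0xf = 0x9; word=0x0009
[4+:1] state=0 & 0x1 = 0x0; word=0x0009
[5+:3] len=1 & 0x7 = 0x1; word=0x0029
[8+:1] addr_hi=0 & 0x1 = 0x0; word=0x0029
[9+:4] mode=12 & 0xf = 0xc; word=0x1829
[13+:3] flags=4 & 0x7 = 0x4; word=0x9829
word = 0x9829 → little-endian bytes:
  [0]=0x29  [1]=0x98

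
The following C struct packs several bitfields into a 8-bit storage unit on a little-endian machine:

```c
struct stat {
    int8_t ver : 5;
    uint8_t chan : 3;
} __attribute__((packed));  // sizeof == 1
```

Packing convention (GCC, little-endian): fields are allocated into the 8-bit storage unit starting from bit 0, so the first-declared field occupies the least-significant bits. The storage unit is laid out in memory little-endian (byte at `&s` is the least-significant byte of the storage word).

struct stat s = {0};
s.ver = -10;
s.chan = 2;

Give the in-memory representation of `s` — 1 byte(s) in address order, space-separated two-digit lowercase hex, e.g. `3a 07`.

[0+:5] ver=-10 & 0x1f = 0x16; word=0x16
[5+:3] chan=2 & 0x7 = 0x2; word=0x56
word = 0x56 → little-endian bytes:
  [0]=0x56

56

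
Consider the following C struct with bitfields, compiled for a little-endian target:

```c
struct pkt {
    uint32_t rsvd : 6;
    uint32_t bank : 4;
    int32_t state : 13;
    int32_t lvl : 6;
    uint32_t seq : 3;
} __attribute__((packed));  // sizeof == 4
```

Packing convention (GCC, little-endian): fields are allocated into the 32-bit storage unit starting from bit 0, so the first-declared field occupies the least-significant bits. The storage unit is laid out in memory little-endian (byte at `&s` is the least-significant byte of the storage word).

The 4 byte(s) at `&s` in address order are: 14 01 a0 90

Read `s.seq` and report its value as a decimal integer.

4

[0]=0x14 [1]=0x01 [2]=0xa0 [3]=0x90 (little-endian) → word 0x90a00114
rsvd:6 @ bit 0 → (0x90a00114>>0)&0x3f = 0x14
bank:4 @ bit 6 → (0x90a00114>>6)&0xf = 0x4
state:13 @ bit 10 → (0x90a00114>>10)&0x1fff = 0x800
lvl:6 @ bit 23 → (0x90a00114>>23)&0x3f = 0x21
seq:3 @ bit 29 → (0x90a00114>>29)&0x7 = 0x4  ←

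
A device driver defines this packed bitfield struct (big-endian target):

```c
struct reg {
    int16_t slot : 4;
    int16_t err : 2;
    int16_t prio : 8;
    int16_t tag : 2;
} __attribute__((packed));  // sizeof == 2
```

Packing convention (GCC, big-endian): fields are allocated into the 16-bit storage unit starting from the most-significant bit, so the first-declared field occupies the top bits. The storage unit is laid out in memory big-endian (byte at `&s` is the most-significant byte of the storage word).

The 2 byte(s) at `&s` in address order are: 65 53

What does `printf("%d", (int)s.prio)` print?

[0]=0x65 [1]=0x53 (big-endian) → word 0x6553
slot [12+:4] = (word>>12) & 0xf = 6
err [10+:2] = (word>>10) & 0x3 = 1
prio [2+:8] = (word>>2) & 0xff = 84  ←
tag [0+:2] = (word>>0) & 0x3 = 3
prio signed 8b, MSB=0: value = 84

84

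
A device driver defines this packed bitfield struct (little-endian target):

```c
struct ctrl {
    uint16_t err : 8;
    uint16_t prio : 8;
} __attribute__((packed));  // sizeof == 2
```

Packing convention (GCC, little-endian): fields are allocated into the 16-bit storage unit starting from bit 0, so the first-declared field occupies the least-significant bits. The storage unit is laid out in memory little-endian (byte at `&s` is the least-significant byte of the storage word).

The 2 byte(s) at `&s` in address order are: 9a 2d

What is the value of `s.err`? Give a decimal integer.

154

[0]=0x9a [1]=0x2d (little-endian) → word 0x2d9a
err [0+:8] = (word>>0) & 0xff = 154  ←
prio [8+:8] = (word>>8) & 0xff = 45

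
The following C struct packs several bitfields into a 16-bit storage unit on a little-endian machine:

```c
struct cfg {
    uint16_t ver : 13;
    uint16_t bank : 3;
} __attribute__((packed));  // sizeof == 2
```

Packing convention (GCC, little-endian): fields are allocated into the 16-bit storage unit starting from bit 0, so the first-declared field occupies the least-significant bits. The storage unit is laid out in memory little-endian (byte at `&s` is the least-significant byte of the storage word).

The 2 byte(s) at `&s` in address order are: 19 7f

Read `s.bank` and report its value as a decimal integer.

[0]=0x19 [1]=0x7f (little-endian) → word 0x7f19
ver:13 @ bit 0 → (0x7f19>>0)&0x1fff = 0x1f19
bank:3 @ bit 13 → (0x7f19>>13)&0x7 = 0x3  ←

3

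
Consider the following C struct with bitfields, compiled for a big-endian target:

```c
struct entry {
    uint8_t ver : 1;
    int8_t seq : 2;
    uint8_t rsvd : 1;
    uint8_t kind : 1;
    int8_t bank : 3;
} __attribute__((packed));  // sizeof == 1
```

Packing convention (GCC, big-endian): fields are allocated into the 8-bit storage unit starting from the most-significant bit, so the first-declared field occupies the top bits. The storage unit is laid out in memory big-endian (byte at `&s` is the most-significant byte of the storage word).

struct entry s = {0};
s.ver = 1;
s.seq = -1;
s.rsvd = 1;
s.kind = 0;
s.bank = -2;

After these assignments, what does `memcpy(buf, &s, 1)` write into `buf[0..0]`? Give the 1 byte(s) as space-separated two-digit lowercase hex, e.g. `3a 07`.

f6

ver:1 = 1 → 0x1 << 7 → word 0x80
seq:2 = -1 → 0x3 << 5 → word 0xe0
rsvd:1 = 1 → 0x1 << 4 → word 0xf0
kind:1 = 0 → 0x0 << 3 → word 0xf0
bank:3 = -2 → 0x6 << 0 → word 0xf6
word = 0xf6 → big-endian bytes:
  [0]=0xf6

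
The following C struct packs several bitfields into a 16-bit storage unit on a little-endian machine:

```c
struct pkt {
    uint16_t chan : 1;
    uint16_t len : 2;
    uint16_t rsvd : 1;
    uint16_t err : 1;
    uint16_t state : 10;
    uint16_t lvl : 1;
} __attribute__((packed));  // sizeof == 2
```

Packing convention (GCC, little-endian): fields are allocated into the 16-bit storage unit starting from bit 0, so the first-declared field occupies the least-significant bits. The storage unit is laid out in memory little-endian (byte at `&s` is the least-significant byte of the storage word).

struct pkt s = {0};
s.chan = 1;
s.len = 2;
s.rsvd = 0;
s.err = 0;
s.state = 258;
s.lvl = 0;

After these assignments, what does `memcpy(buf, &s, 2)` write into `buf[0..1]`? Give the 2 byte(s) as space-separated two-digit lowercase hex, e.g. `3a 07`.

[0+:1] chan=1 & 0x1 = 0x1; word=0x0001
[1+:2] len=2 & 0x3 = 0x2; word=0x0005
[3+:1] rsvd=0 & 0x1 = 0x0; word=0x0005
[4+:1] err=0 & 0x1 = 0x0; word=0x0005
[5+:10] state=258 & 0x3ff = 0x102; word=0x2045
[15+:1] lvl=0 & 0x1 = 0x0; word=0x2045
word = 0x2045 → little-endian bytes:
  [0]=0x45  [1]=0x20

45 20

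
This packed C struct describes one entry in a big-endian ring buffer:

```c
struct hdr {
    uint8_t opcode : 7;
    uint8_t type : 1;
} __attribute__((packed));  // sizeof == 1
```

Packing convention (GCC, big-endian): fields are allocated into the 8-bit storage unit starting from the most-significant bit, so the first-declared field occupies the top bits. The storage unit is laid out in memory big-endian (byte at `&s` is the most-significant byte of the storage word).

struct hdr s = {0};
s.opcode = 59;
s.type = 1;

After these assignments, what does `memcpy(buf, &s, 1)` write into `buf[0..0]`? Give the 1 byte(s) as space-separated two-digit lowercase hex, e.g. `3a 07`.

77

[1+:7] opcode=59 & 0x7f = 0x3b; word=0x76
[0+:1] type=1 & 0x1 = 0x1; word=0x77
word = 0x77 → big-endian bytes:
  [0]=0x77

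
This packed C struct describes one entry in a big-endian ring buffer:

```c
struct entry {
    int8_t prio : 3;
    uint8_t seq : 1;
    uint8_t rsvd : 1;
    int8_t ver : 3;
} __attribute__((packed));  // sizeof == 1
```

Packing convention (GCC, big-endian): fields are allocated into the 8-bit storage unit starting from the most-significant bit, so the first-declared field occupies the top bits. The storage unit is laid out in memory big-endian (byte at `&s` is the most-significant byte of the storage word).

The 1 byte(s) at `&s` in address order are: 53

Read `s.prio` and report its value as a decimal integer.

2

[0]=0x53 (big-endian) → word 0x53
prio [5+:3] = (word>>5) & 0x7 = 2  ←
seq [4+:1] = (word>>4) & 0x1 = 1
rsvd [3+:1] = (word>>3) & 0x1 = 0
ver [0+:3] = (word>>0) & 0x7 = 3
prio signed 3b, MSB=0: value = 2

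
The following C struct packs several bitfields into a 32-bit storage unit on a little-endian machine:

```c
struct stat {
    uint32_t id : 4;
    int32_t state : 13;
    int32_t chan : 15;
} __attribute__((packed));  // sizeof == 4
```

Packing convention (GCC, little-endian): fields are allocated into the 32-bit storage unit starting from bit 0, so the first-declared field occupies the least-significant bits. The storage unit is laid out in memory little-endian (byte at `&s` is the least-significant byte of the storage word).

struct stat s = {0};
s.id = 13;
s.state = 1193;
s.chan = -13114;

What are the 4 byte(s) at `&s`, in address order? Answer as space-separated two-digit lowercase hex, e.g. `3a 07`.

id:4 = 13 → 0xd << 0 → word 0x0000000d
state:13 = 1193 → 0x4a9 << 4 → word 0x00004a9d
chan:15 = -13114 → 0x4cc6 << 17 → word 0x998c4a9d
word = 0x998c4a9d → little-endian bytes:
  [0]=0x9d  [1]=0x4a  [2]=0x8c  [3]=0x99

9d 4a 8c 99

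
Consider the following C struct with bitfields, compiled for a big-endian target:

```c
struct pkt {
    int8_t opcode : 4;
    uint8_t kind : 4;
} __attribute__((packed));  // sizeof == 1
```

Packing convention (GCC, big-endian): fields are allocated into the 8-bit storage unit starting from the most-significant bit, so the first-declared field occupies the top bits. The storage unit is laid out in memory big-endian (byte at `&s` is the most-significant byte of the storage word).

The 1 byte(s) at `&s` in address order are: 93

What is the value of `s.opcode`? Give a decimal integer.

[0]=0x93 (big-endian) → word 0x93
opcode [4+:4] = (word>>4) & 0xf = 9  ←
kind [0+:4] = (word>>0) & 0xf = 3
opcode signed 4b, MSB=1: 9 - 16 = -7

-7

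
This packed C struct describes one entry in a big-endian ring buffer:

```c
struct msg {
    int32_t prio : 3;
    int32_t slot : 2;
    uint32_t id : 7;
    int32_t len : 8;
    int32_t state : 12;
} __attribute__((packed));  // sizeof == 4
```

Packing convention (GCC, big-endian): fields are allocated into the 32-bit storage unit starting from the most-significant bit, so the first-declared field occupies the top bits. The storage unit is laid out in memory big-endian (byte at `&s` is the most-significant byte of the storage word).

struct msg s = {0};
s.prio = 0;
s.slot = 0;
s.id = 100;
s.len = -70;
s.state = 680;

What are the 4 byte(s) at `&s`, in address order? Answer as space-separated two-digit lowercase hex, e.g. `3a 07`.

06 4b a2 a8

prio (3b) val=0 bits=0x0 at bit 29: 0x00000000
slot (2b) val=0 bits=0x0 at bit 27: 0x00000000
id (7b) val=100 bits=0x64 at bit 20: 0x06400000
len (8b) val=-70 bits=0xba at bit 12: 0x064ba000
state (12b) val=680 bits=0x2a8 at bit 0: 0x064ba2a8
word = 0x064ba2a8 → big-endian bytes:
  [0]=0x06  [1]=0x4b  [2]=0xa2  [3]=0xa8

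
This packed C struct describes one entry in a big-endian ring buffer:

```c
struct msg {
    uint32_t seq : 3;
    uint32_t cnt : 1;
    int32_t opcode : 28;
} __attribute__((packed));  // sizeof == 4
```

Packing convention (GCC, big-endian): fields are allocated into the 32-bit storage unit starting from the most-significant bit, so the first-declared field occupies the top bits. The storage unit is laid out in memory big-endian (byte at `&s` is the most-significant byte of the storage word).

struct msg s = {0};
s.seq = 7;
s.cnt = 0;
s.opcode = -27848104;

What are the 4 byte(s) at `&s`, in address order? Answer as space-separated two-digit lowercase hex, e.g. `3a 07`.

ee 57 12 58

seq:3 = 7 → 0x7 << 29 → word 0xe0000000
cnt:1 = 0 → 0x0 << 28 → word 0xe0000000
opcode:28 = -27848104 → 0xe571258 << 0 → word 0xee571258
word = 0xee571258 → big-endian bytes:
  [0]=0xee  [1]=0x57  [2]=0x12  [3]=0x58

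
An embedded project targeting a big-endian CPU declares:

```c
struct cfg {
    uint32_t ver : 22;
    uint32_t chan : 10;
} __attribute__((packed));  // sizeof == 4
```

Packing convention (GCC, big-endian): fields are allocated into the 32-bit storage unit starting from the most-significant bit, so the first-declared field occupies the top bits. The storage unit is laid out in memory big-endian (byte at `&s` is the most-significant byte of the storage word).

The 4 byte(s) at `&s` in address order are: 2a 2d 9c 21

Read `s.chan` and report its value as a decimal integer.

33

[0]=0x2a [1]=0x2d [2]=0x9c [3]=0x21 (big-endian) → word 0x2a2d9c21
ver:22 @ bit 10 → (0x2a2d9c21>>10)&0x3fffff = 0xa8b67
chan:10 @ bit 0 → (0x2a2d9c21>>0)&0x3ff = 0x21  ←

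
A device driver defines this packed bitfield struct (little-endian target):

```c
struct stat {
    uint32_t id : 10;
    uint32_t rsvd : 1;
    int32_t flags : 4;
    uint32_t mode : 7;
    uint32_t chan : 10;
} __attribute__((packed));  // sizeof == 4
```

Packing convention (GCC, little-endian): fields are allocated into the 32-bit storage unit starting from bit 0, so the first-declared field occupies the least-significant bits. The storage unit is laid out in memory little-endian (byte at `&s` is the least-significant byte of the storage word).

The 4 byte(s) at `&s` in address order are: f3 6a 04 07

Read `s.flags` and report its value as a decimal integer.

-3

[0]=0xf3 [1]=0x6a [2]=0x04 [3]=0x07 (little-endian) → word 0x07046af3
id:10 @ bit 0 → (0x07046af3>>0)&0x3ff = 0x2f3
rsvd:1 @ bit 10 → (0x07046af3>>10)&0x1 = 0x0
flags:4 @ bit 11 → (0x07046af3>>11)&0xf = 0xd  ←
mode:7 @ bit 15 → (0x07046af3>>15)&0x7f = 0x8
chan:10 @ bit 22 → (0x07046af3>>22)&0x3ff = 0x1c
flags signed 4b, MSB=1: 13 - 16 = -3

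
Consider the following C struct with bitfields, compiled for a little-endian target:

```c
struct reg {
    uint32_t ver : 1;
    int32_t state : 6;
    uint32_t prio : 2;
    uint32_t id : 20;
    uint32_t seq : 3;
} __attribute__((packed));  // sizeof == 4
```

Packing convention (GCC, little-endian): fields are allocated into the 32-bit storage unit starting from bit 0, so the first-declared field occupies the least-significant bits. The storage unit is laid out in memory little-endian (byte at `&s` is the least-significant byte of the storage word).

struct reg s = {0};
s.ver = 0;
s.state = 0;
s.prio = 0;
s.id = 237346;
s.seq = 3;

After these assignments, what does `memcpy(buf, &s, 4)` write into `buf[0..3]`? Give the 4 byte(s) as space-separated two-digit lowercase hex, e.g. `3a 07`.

00 44 3e 67

[0+:1] ver=0 & 0x1 = 0x0; word=0x00000000
[1+:6] state=0 & 0x3f = 0x0; word=0x00000000
[7+:2] prio=0 & 0x3 = 0x0; word=0x00000000
[9+:20] id=237346 & 0xfffff = 0x39f22; word=0x073e4400
[29+:3] seq=3 & 0x7 = 0x3; word=0x673e4400
word = 0x673e4400 → little-endian bytes:
  [0]=0x00  [1]=0x44  [2]=0x3e  [3]=0x67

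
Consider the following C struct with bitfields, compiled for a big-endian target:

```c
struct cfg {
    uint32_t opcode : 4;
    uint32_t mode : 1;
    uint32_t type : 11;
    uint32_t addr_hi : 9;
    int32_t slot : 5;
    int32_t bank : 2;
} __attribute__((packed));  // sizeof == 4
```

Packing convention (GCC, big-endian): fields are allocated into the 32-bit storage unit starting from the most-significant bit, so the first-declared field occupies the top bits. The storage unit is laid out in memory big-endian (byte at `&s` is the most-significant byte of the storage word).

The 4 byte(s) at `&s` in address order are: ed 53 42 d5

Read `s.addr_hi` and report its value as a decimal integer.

133

[0]=0xed [1]=0x53 [2]=0x42 [3]=0xd5 (big-endian) → word 0xed5342d5
opcode [28+:4] = (word>>28) & 0xf = 14
mode [27+:1] = (word>>27) & 0x1 = 1
type [16+:11] = (word>>16) & 0x7ff = 1363
addr_hi [7+:9] = (word>>7) & 0x1ff = 133  ←
slot [2+:5] = (word>>2) & 0x1f = 21
bank [0+:2] = (word>>0) & 0x3 = 1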